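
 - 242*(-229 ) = 55418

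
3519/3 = 1173 = 1173.00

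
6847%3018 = 811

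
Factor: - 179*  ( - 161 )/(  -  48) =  - 2^( - 4 )  *  3^( - 1 )*7^1*23^1*179^1=   -28819/48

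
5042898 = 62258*81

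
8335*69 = 575115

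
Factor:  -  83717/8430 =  - 2^( - 1)*3^(-1)*5^( - 1 )*281^( - 1)*83717^1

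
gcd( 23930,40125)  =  5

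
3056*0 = 0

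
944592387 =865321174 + 79271213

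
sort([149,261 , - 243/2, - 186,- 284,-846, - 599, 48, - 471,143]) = [-846, - 599,-471, - 284, - 186,  -  243/2, 48,  143, 149, 261]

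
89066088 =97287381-8221293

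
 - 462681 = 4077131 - 4539812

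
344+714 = 1058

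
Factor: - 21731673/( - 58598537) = 3^1*7243891^1*58598537^( - 1)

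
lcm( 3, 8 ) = 24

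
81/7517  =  81/7517 = 0.01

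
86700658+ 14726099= 101426757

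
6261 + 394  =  6655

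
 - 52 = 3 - 55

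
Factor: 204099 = 3^1*7^1 * 9719^1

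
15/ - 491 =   -  1 + 476/491 = - 0.03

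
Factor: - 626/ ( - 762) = 3^( - 1 ) * 127^( - 1)*313^1 =313/381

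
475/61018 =475/61018 = 0.01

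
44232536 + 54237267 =98469803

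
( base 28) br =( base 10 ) 335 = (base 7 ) 656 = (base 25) da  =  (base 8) 517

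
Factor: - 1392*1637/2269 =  - 2^4*3^1*29^1*1637^1*2269^( - 1)  =  - 2278704/2269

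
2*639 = 1278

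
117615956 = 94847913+22768043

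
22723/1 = 22723= 22723.00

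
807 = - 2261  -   - 3068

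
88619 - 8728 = 79891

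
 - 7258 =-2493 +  - 4765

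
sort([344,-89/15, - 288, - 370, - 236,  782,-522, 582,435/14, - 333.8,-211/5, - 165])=[ - 522,-370,-333.8,-288,-236,-165, -211/5,-89/15,435/14 , 344,582, 782]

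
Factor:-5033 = -7^1*719^1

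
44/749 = 44/749 = 0.06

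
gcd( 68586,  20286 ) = 966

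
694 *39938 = 27716972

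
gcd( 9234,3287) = 19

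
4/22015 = 4/22015 = 0.00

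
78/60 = 13/10 = 1.30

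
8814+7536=16350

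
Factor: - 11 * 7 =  - 77 = -7^1*  11^1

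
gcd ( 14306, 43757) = 1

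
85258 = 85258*1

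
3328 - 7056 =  - 3728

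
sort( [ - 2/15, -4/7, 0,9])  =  [  -  4/7,-2/15, 0 , 9]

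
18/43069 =18/43069 = 0.00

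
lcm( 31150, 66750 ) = 467250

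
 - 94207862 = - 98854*953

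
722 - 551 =171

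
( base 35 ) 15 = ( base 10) 40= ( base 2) 101000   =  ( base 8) 50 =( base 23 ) 1H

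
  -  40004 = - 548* 73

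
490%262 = 228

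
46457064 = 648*71693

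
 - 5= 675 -680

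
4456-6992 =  - 2536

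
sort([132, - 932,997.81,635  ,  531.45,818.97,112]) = [ - 932 , 112,  132, 531.45, 635,  818.97, 997.81 ] 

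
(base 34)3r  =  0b10000001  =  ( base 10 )129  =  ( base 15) 89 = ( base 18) 73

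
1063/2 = 531 + 1/2  =  531.50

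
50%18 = 14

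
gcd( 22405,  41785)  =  5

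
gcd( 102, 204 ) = 102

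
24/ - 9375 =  - 8/3125 = - 0.00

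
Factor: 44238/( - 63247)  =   - 2^1*3^1*73^1 * 101^1*63247^( - 1 )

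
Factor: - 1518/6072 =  - 1/4 = -2^(  -  2 ) 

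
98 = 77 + 21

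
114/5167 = 114/5167= 0.02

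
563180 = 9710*58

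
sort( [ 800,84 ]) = [ 84 , 800]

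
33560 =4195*8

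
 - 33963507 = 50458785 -84422292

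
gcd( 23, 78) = 1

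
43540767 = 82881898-39341131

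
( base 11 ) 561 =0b1010100000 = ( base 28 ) o0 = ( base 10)672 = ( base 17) 259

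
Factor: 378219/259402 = 417/286 = 2^( - 1) * 3^1*11^( - 1 )*13^(  -  1)*139^1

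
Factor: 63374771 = 179^1 * 487^1*727^1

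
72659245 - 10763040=61896205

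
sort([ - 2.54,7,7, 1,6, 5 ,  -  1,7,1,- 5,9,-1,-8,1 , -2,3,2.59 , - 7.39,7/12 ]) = [ - 8, - 7.39, - 5,  -  2.54,-2, - 1,-1,7/12,1,1,1,2.59,3,5, 6, 7,7, 7, 9]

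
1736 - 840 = 896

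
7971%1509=426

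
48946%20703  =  7540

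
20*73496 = 1469920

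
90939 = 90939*1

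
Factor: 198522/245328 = 123/152 = 2^( - 3)*3^1*19^(-1 )*41^1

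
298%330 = 298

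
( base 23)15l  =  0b1010011001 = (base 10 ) 665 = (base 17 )252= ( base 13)3c2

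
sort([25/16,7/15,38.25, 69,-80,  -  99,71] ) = [ - 99, -80, 7/15 , 25/16,38.25,69,  71]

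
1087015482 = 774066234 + 312949248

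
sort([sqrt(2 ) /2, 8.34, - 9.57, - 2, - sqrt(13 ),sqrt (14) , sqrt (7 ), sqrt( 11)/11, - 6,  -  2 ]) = [-9.57, - 6, - sqrt (13), - 2,-2,sqrt(11 ) /11 , sqrt( 2) /2, sqrt( 7) , sqrt(14), 8.34 ] 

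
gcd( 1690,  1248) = 26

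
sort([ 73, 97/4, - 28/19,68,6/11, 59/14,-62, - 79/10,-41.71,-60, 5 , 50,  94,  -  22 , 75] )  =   [ - 62,-60,-41.71, -22,-79/10, - 28/19,6/11,59/14, 5, 97/4, 50,  68,73, 75, 94]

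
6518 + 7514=14032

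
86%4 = 2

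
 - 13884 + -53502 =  - 67386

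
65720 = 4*16430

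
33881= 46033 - 12152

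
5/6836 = 5/6836= 0.00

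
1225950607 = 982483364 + 243467243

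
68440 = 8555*8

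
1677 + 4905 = 6582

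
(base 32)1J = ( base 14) 39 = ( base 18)2f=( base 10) 51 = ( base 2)110011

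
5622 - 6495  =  -873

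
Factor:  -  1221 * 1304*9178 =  - 2^4*3^1*11^1*13^1 *37^1*163^1*353^1 =- 14613064752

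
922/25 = 36 + 22/25 = 36.88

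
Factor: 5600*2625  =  14700000 =2^5* 3^1*5^5*7^2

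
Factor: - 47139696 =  - 2^4*3^2*23^1*43^1*331^1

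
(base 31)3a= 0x67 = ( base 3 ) 10211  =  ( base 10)103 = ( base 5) 403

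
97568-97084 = 484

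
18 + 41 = 59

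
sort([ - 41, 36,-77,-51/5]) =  [ - 77, - 41 , - 51/5,36] 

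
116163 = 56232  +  59931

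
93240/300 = 1554/5= 310.80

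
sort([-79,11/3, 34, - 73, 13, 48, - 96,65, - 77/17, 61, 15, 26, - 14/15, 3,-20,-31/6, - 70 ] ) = [ - 96, - 79,  -  73,- 70, - 20, - 31/6, - 77/17, - 14/15, 3, 11/3,13,15, 26,34, 48, 61, 65]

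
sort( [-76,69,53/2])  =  [-76,53/2, 69 ]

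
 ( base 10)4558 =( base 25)778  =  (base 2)1000111001110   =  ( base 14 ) 1938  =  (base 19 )CBH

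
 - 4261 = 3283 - 7544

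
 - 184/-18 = 92/9 = 10.22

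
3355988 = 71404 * 47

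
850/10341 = 850/10341 = 0.08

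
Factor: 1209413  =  409^1*2957^1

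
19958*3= 59874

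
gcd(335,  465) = 5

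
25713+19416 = 45129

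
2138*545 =1165210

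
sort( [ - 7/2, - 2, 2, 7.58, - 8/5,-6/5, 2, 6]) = [ - 7/2, - 2, - 8/5, - 6/5 , 2, 2, 6, 7.58]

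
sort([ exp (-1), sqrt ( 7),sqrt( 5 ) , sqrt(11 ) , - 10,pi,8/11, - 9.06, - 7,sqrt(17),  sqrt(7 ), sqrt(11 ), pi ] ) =[  -  10,-9.06 , - 7 , exp( -1 ), 8/11,  sqrt(5 ),sqrt(7), sqrt(7 ), pi,pi, sqrt(11), sqrt(11 ),  sqrt (17) ] 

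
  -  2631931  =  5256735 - 7888666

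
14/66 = 7/33 =0.21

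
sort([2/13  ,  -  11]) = [ - 11,2/13]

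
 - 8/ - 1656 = 1/207 = 0.00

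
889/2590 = 127/370= 0.34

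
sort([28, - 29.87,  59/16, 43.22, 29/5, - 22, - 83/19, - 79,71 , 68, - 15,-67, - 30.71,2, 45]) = [ - 79, - 67,  -  30.71, - 29.87,-22, - 15, - 83/19,  2 , 59/16,  29/5, 28, 43.22,  45,68,71]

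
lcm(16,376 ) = 752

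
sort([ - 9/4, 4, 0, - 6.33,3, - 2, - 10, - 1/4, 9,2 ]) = [-10, - 6.33, - 9/4, - 2, - 1/4, 0, 2, 3 , 4,9] 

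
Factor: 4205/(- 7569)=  - 3^(-2)*5^1 = - 5/9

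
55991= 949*59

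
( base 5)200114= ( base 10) 6284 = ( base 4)1202030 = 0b1100010001100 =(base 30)6TE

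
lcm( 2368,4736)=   4736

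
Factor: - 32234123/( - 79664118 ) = 2^( - 1) * 3^( - 1 )*53^1*587^( - 1)*22619^(-1)*608191^1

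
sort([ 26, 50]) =[26,50 ] 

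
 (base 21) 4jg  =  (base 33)201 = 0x883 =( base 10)2179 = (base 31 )289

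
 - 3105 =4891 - 7996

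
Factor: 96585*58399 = 3^1*5^1*11^1*47^1*137^1*5309^1 = 5640467415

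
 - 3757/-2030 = 1+1727/2030 = 1.85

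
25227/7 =25227/7 =3603.86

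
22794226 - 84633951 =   -  61839725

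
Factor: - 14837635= - 5^1*89^1*33343^1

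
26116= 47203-21087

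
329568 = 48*6866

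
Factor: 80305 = 5^1*16061^1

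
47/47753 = 47/47753= 0.00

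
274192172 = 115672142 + 158520030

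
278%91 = 5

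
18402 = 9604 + 8798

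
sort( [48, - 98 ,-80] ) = [ - 98,  -  80, 48] 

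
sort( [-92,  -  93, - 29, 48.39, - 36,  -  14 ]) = [ - 93, - 92,  -  36, - 29,  -  14, 48.39]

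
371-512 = -141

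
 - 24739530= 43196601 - 67936131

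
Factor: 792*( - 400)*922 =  - 2^8*3^2*5^2 * 11^1*461^1 = - 292089600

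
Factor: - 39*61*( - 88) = 2^3*3^1*11^1  *  13^1*61^1 = 209352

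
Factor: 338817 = 3^1*112939^1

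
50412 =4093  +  46319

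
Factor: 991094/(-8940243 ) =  - 2^1*3^( - 1 )*38119^1* 229237^( - 1 ) = - 76238/687711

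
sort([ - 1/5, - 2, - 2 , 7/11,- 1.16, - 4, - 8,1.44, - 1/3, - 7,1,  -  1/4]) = [ - 8, - 7,  -  4,-2, -2, - 1.16,- 1/3 , - 1/4, - 1/5, 7/11, 1, 1.44]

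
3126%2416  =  710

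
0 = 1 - 1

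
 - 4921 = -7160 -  - 2239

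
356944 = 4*89236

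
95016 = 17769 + 77247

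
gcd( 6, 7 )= 1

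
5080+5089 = 10169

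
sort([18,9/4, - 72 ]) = [ - 72 , 9/4, 18 ] 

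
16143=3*5381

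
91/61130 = 91/61130  =  0.00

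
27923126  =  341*81886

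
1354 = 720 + 634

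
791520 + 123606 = 915126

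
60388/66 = 30194/33 = 914.97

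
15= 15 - 0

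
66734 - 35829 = 30905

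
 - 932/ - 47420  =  233/11855=0.02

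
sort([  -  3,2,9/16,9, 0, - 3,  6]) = [ - 3, - 3, 0,9/16,  2, 6,9 ]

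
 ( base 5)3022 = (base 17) 15d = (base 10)387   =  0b110000011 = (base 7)1062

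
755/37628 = 755/37628 =0.02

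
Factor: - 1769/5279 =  - 29^1*61^1 * 5279^( - 1)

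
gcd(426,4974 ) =6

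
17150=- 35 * (- 490 )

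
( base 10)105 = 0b1101001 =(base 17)63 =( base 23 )4d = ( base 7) 210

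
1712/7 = 1712/7=244.57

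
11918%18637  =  11918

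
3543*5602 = 19847886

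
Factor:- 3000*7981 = -2^3*3^1*5^3*23^1*347^1= - 23943000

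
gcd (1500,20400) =300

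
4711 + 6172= 10883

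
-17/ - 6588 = 17/6588 = 0.00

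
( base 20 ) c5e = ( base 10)4914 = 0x1332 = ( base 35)40E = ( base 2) 1001100110010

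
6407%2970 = 467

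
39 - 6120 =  - 6081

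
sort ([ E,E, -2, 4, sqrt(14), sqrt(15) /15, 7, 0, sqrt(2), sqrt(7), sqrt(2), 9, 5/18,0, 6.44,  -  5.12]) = [ - 5.12, - 2,0, 0, sqrt( 15 )/15 , 5/18,  sqrt (2), sqrt(2), sqrt(7), E,E,  sqrt(14), 4,  6.44, 7, 9]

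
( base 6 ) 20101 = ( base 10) 2629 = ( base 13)1273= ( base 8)5105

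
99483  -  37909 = 61574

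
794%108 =38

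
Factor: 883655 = 5^1*31^1*5701^1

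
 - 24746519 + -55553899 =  - 80300418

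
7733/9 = 859 + 2/9 =859.22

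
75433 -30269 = 45164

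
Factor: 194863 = 194863^1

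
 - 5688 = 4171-9859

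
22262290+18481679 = 40743969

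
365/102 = 365/102 = 3.58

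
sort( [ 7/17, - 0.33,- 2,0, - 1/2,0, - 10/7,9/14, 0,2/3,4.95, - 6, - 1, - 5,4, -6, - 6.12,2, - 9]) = [  -  9,-6.12, - 6, - 6, - 5, - 2, - 10/7, - 1, - 1/2, - 0.33,0,0,0,7/17,9/14, 2/3,2, 4,  4.95]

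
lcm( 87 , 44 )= 3828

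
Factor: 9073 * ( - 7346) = - 2^1 * 43^1*  211^1 * 3673^1 = - 66650258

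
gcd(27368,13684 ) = 13684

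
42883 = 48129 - 5246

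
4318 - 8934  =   - 4616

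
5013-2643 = 2370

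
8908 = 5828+3080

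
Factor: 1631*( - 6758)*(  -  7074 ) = 2^2*3^3*7^1 * 31^1*109^1 *131^1*233^1= 77971736052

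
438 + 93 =531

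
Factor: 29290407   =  3^1*9763469^1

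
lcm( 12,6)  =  12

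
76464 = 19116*4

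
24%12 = 0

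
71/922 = 71/922=0.08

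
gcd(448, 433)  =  1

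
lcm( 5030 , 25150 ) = 25150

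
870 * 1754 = 1525980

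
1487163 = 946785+540378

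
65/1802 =65/1802 =0.04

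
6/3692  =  3/1846 =0.00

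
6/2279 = 6/2279 =0.00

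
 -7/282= - 7/282 = -  0.02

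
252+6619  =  6871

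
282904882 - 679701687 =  - 396796805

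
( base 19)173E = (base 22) jbj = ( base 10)9457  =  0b10010011110001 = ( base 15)2c07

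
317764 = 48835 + 268929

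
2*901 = 1802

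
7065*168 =1186920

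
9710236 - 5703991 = 4006245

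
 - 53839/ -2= 26919 + 1/2= 26919.50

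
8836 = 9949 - 1113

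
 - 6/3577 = -6/3577=-  0.00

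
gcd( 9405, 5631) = 3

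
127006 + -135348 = -8342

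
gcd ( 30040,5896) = 8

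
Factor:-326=  -  2^1*163^1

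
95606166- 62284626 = 33321540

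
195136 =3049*64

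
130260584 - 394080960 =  - 263820376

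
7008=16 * 438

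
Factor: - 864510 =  - 2^1 * 3^1*5^1*28817^1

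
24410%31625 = 24410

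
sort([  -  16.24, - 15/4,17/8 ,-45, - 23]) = [  -  45, - 23, - 16.24,  -  15/4, 17/8]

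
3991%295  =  156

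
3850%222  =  76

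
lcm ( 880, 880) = 880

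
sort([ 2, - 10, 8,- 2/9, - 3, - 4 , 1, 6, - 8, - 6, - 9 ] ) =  [ - 10, - 9, - 8, - 6, - 4, - 3, - 2/9, 1, 2, 6,8 ] 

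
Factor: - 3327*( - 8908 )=29636916 = 2^2*3^1*17^1*131^1*1109^1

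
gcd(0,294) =294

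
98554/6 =16425 + 2/3 = 16425.67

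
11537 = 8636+2901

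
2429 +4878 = 7307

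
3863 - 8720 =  - 4857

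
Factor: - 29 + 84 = 55 = 5^1*11^1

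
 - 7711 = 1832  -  9543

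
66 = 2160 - 2094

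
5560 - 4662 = 898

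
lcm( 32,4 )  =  32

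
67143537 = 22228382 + 44915155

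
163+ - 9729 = - 9566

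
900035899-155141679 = 744894220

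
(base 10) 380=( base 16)17c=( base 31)C8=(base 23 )gc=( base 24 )FK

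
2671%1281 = 109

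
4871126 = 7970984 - 3099858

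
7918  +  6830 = 14748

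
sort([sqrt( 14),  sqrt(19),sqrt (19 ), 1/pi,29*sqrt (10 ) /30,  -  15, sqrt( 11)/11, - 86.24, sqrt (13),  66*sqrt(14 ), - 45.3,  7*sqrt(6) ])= [ - 86.24, - 45.3  , - 15,  sqrt(11)/11, 1/pi, 29*sqrt( 10)/30,sqrt(13), sqrt(14),sqrt(19),  sqrt(19 ),7*sqrt(6), 66*sqrt(14)] 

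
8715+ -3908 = 4807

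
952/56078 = 476/28039 = 0.02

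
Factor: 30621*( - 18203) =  -3^1 * 59^1*109^1*167^1*173^1 =- 557394063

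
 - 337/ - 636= 337/636 = 0.53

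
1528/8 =191 = 191.00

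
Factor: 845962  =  2^1*13^1*32537^1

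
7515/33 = 227 +8/11= 227.73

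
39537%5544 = 729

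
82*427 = 35014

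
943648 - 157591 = 786057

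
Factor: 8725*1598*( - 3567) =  - 49733075850 = - 2^1*3^1*5^2*17^1*29^1*41^1*47^1*349^1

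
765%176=61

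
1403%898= 505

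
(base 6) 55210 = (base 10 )7638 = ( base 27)aco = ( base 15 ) 23e3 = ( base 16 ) 1DD6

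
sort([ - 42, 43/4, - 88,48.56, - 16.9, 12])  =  [ - 88 , - 42,-16.9, 43/4 , 12, 48.56] 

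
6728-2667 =4061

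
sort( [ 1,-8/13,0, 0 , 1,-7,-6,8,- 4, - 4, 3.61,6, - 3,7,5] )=[-7,-6, - 4, - 4, - 3, - 8/13, 0,  0, 1, 1, 3.61,5, 6, 7, 8 ] 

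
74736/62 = 1205 + 13/31 = 1205.42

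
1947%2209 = 1947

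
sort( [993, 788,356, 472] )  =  [356,  472,788 , 993] 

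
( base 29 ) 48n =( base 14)1467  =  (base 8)7043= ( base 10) 3619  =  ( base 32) 3H3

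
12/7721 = 12/7721 = 0.00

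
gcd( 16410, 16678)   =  2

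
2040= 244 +1796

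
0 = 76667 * 0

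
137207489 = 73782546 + 63424943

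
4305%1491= 1323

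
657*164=107748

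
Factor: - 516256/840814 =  - 2^4*17^1*443^(- 1)=- 272/443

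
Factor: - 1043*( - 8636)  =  9007348 = 2^2 * 7^1*17^1*127^1*149^1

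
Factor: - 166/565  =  -2^1 * 5^(-1)*83^1*113^( - 1 )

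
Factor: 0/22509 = 0^1 = 0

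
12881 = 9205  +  3676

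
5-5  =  0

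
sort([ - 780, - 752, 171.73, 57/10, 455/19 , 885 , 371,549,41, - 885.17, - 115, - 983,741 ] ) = [ - 983 , - 885.17, - 780, - 752, - 115 , 57/10 , 455/19, 41,171.73 , 371,549, 741,885]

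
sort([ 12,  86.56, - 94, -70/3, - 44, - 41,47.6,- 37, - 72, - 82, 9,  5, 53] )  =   [-94,-82,-72, - 44, - 41, - 37, - 70/3, 5, 9,12, 47.6, 53, 86.56]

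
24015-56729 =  - 32714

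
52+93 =145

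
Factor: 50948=2^2*47^1 * 271^1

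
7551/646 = 7551/646 = 11.69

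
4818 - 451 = 4367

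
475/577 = 475/577 = 0.82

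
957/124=7+89/124=7.72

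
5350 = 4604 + 746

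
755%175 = 55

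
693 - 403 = 290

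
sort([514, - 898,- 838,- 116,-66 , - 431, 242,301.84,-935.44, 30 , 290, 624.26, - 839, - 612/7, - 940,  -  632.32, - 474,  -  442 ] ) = [-940,-935.44,-898, - 839, - 838, - 632.32, -474,-442,-431,- 116, - 612/7,- 66,30,  242, 290,301.84,514,624.26]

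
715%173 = 23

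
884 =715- - 169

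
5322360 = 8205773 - 2883413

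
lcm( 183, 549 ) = 549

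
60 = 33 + 27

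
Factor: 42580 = 2^2 * 5^1*2129^1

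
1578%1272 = 306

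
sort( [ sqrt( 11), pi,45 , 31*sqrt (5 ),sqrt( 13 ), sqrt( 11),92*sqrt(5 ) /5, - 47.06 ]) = [ - 47.06, pi,sqrt( 11), sqrt ( 11),sqrt( 13),92*sqrt(5 ) /5,45, 31*sqrt (5) ]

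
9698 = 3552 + 6146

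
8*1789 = 14312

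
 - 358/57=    - 358/57 = - 6.28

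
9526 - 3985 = 5541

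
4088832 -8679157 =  - 4590325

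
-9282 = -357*26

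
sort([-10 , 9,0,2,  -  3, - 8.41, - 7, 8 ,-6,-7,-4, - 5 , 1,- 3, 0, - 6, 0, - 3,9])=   [ -10,  -  8.41,-7,  -  7,-6,-6, - 5, - 4 ,-3,-3,-3, 0,0 , 0 , 1,2,8,9,9]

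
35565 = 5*7113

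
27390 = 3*9130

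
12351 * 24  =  296424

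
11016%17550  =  11016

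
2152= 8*269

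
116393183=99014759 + 17378424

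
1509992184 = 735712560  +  774279624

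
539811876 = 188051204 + 351760672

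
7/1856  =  7/1856 = 0.00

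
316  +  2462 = 2778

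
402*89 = 35778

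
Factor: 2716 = 2^2*7^1*97^1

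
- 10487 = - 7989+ - 2498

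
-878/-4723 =878/4723=0.19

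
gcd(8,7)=1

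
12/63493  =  12/63493=   0.00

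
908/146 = 454/73 = 6.22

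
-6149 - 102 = - 6251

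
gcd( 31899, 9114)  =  4557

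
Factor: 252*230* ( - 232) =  - 13446720 = -2^6*3^2*5^1 *7^1*23^1*29^1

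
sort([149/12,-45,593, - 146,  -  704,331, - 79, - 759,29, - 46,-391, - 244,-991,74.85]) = [ - 991, - 759, - 704, - 391, - 244, -146, - 79,-46 ,- 45,149/12,29, 74.85, 331,593 ] 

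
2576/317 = 2576/317 =8.13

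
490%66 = 28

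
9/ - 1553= - 9/1553 = - 0.01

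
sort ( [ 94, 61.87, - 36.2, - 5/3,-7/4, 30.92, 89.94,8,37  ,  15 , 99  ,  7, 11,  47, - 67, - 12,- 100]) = [ - 100, - 67, - 36.2, - 12, - 7/4 , - 5/3,7, 8,  11,15  ,  30.92 , 37, 47, 61.87,  89.94,94,99]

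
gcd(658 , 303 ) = 1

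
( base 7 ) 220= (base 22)52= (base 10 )112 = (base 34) 3A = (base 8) 160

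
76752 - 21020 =55732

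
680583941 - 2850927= 677733014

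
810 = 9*90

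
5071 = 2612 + 2459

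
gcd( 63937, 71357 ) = 1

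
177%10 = 7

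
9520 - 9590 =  - 70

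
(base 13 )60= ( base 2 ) 1001110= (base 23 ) 39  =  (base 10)78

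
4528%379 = 359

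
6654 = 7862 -1208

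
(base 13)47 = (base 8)73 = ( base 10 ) 59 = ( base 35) 1o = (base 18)35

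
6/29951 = 6/29951 =0.00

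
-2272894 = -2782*817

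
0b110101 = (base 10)53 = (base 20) 2d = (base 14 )3B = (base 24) 25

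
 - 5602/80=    - 2801/40  =  - 70.03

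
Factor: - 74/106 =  - 37^1*53^( -1) = - 37/53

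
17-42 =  - 25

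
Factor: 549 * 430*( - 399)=  -  2^1*3^3*5^1*7^1 * 19^1*43^1*61^1 = -94191930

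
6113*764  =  4670332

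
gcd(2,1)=1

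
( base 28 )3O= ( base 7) 213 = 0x6c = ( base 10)108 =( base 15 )73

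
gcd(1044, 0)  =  1044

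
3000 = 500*6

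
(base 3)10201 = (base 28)3G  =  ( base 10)100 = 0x64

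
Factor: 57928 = 2^3*13^1 * 557^1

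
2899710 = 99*29290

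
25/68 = 25/68 = 0.37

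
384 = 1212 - 828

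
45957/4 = 11489 + 1/4 = 11489.25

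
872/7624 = 109/953 = 0.11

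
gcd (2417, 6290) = 1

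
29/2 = 14+ 1/2 = 14.50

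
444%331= 113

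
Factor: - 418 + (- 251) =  - 3^1*223^1 = - 669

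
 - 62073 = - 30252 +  - 31821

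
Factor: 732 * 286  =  2^3*3^1 * 11^1 * 13^1*61^1 = 209352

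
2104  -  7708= -5604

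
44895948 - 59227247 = - 14331299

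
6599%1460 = 759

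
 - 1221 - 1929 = -3150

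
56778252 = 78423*724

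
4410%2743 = 1667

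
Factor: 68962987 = 68962987^1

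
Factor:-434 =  - 2^1 * 7^1*31^1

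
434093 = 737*589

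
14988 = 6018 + 8970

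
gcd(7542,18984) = 6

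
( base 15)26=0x24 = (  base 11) 33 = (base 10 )36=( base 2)100100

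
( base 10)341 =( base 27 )ch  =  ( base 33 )AB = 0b101010101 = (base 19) hi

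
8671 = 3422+5249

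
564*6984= 3938976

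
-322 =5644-5966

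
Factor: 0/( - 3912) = 0^1 = 0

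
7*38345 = 268415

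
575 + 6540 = 7115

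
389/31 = 389/31 = 12.55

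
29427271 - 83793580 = -54366309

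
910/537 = 910/537 = 1.69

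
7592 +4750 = 12342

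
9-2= 7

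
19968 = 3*6656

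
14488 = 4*3622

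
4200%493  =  256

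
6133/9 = 6133/9 = 681.44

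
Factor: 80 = 2^4 * 5^1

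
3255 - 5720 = -2465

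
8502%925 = 177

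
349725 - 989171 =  - 639446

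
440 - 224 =216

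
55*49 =2695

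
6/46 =3/23 =0.13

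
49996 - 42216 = 7780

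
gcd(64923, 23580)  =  3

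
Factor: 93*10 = 2^1*3^1*5^1 * 31^1 = 930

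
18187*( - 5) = -90935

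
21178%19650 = 1528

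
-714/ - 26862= 119/4477  =  0.03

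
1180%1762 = 1180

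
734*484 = 355256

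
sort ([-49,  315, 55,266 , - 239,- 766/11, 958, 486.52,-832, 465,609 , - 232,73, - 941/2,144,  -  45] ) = [-832,- 941/2, - 239,-232,-766/11,-49, - 45, 55, 73, 144, 266, 315, 465 , 486.52,  609, 958 ]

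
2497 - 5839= - 3342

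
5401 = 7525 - 2124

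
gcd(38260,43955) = 5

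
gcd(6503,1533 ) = 7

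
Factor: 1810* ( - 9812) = - 17759720 = - 2^3*5^1*11^1*181^1*223^1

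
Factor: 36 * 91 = 2^2*3^2* 7^1*13^1 = 3276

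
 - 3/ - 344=3/344 = 0.01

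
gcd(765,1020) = 255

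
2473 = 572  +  1901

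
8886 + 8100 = 16986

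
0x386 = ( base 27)16b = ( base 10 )902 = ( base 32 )s6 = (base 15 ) 402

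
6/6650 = 3/3325 =0.00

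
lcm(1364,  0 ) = 0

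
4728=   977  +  3751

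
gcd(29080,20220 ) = 20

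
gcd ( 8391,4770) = 3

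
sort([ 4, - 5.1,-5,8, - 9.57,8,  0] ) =[ - 9.57, - 5.1, - 5, 0,4 , 8, 8 ] 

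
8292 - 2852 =5440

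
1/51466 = 1/51466 =0.00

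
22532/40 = 563 + 3/10= 563.30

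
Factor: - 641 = -641^1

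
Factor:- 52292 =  - 2^2*17^1*769^1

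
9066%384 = 234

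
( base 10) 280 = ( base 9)341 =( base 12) 1B4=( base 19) ee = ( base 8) 430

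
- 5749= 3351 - 9100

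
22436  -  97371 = -74935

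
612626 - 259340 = 353286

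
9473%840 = 233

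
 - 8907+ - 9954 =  - 18861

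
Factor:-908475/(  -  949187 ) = 3^1 * 5^2*23^( - 1) * 12113^1*41269^(-1 ) 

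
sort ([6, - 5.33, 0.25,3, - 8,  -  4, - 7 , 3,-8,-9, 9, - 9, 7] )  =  [ - 9,  -  9,- 8,- 8, - 7,-5.33,-4,0.25,3,3, 6, 7,9]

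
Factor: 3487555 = 5^1 * 697511^1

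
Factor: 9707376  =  2^4*3^1*7^1*167^1*173^1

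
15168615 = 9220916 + 5947699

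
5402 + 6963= 12365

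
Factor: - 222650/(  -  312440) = 2^( - 2)*5^1*61^1*107^( - 1 )   =  305/428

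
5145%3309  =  1836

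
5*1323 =6615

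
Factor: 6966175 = 5^2 * 17^1*37^1* 443^1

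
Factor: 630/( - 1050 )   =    -  3/5 = -3^1*5^(  -  1)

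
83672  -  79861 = 3811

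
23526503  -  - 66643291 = 90169794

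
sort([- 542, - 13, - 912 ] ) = [  -  912, - 542, - 13] 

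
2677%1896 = 781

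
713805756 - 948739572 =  - 234933816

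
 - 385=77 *( - 5 )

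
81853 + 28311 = 110164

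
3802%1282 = 1238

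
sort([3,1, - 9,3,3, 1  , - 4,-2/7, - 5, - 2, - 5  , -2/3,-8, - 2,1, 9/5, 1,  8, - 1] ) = [ - 9,-8,  -  5, - 5, - 4, - 2, - 2, - 1, -2/3, - 2/7,1, 1,1,1 , 9/5,3, 3,3 , 8]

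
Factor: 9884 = 2^2*7^1 * 353^1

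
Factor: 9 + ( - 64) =- 5^1*11^1=-55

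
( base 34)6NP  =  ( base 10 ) 7743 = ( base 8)17077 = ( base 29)960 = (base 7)31401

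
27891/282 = 9297/94=98.90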